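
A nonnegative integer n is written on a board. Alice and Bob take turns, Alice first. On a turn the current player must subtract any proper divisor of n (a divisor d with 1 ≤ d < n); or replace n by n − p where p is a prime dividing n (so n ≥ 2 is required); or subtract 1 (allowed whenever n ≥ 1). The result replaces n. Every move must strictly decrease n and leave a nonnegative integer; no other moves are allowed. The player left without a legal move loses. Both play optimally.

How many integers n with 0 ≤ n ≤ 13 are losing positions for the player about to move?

Label each position W (a win for the player to move) or L (a loss). A position with no legal move is L; any other position is W exactly when some move reaches an L, and L when every move reaches a W.
n=0: no move → L
n=1: →0(L), so W
n=2: →0(L), so W
n=3: →0(L), so W
n=4: →2(W), 3(W) — all W, so L
n=5: →0(L), so W
n=6: →4(L), so W
n=7: →0(L), so W
n=8: →4(L), so W
n=9: →6(W), 8(W) — all W, so L
n=10: →9(L), so W
n=11: →0(L), so W
n=12: →9(L), so W
n=13: →0(L), so W
L entries with 0 ≤ n ≤ 13: n = 0, 4, 9; that makes 3.

3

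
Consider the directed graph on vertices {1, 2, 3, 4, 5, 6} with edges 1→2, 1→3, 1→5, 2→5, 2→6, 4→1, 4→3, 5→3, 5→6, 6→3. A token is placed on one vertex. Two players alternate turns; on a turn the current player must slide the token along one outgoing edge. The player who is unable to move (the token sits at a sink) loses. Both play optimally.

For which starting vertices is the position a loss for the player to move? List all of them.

Build the W/L table. Terminal = L. A non-terminal position is W if it has a move to some L; otherwise it is L.
Every edge goes from a vertex to one that appears earlier in the order 3, 6, 5, 2, 1, 4, so processing vertices in that order labels each vertex after all of its successors.
3: no outgoing edge → L
6: W (go to 3, an L position)
5: W (go to 3, an L position)
2: L (options 5(W), 6(W) are all W)
1: W (go to 2, an L position)
4: W (go to 3, an L position)
Reading off the rows marked L gives the requested list; there are 2 such vertices.

2, 3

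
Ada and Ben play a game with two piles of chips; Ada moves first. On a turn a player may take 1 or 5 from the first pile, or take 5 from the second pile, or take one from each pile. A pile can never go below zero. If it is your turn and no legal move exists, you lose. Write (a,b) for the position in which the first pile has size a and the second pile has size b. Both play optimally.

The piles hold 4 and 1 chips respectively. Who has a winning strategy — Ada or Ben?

Ben wins.

Use the standard recursion: the mover loses at a terminal position; elsewhere, the mover wins exactly when some move hands the opponent an L position.
No move ever increases a pile, so every position that can arise here has a ≤ 4 and b ≤ 1; it is enough to label the cells with 0 ≤ a ≤ 4 and 0 ≤ b ≤ 1.
Every move lowers a or b (never raises either), so fill the grid row by row in increasing a, and left to right within a row: each cell's successors are then already labelled.
      b=0  b=1
a=0:    L    L
a=1:    W    W
a=2:    L    L
a=3:    W    W
a=4:    L    L
Cells with no legal move (terminal, hence L): (0,0), (0,1).
The remaining L cells, each justified by listing all of its moves:
(2,0): the only move is to (1,0)(W), a W ⇒ L
(2,1): moves to (1,1)(W), (1,0)(W); every one is W ⇒ L
(4,0): the only move is to (3,0)(W), a W ⇒ L
(4,1): moves to (3,1)(W), (3,0)(W); every one is W ⇒ L
Every other cell has at least one move into one of the L cells above, so it is W.
The starting position (4,1) is L: whatever Ada does, the opponent receives a W position.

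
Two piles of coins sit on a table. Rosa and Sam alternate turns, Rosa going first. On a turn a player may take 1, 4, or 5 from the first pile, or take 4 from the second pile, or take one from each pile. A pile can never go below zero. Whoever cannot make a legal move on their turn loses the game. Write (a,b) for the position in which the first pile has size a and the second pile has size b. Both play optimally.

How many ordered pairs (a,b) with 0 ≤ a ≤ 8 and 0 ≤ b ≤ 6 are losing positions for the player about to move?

18

Positions with no move are L. A position that does have a move is losing for the player to move precisely when every available move leads to a winning position for the opponent. Fill in the labels:
Every move lowers a or b (never raises either), so fill the grid row by row in increasing a, and left to right within a row: each cell's successors are then already labelled.
      b=0  b=1  b=2  b=3  b=4  b=5  b=6
a=0:    L    L    L    L    W    W    W
a=1:    W    W    W    W    W    L    L
a=2:    L    L    L    L    W    W    W
a=3:    W    W    W    W    W    L    L
a=4:    W    W    W    W    L    W    W
a=5:    W    W    W    W    W    W    W
a=6:    W    W    W    W    L    W    W
a=7:    W    W    W    W    W    W    W
a=8:    L    L    L    L    W    W    W
Cells with no legal move (terminal, hence L): (0,0), (0,1), (0,2), (0,3).
The remaining L cells, each justified by listing all of its moves:
(1,5): moves to (0,5)(W), (1,1)(W), (0,4)(W); every one is W ⇒ L
(1,6): moves to (0,6)(W), (1,2)(W), (0,5)(W); every one is W ⇒ L
(2,0): the only move is to (1,0)(W), a W ⇒ L
(2,1): moves to (1,1)(W), (1,0)(W); every one is W ⇒ L
(2,2): moves to (1,2)(W), (1,1)(W); every one is W ⇒ L
(2,3): moves to (1,3)(W), (1,2)(W); every one is W ⇒ L
(3,5): moves to (2,5)(W), (3,1)(W), (2,4)(W); every one is W ⇒ L
(3,6): moves to (2,6)(W), (3,2)(W), (2,5)(W); every one is W ⇒ L
(4,4): moves to (3,4)(W), (0,4)(W), (4,0)(W), (3,3)(W); every one is W ⇒ L
(6,4): moves to (5,4)(W), (2,4)(W), (1,4)(W), (6,0)(W), (5,3)(W); every one is W ⇒ L
(8,0): moves to (7,0)(W), (4,0)(W), (3,0)(W); every one is W ⇒ L
(8,1): moves to (7,1)(W), (4,1)(W), (3,1)(W), (7,0)(W); every one is W ⇒ L
(8,2): moves to (7,2)(W), (4,2)(W), (3,2)(W), (7,1)(W); every one is W ⇒ L
(8,3): moves to (7,3)(W), (4,3)(W), (3,3)(W), (7,2)(W); every one is W ⇒ L
Every other cell has at least one move into one of the L cells above, so it is W.
L cells per row: a=0: 4, a=1: 2, a=2: 4, a=3: 2, a=4: 1, a=5: 0, a=6: 1, a=7: 0, a=8: 4; total 18.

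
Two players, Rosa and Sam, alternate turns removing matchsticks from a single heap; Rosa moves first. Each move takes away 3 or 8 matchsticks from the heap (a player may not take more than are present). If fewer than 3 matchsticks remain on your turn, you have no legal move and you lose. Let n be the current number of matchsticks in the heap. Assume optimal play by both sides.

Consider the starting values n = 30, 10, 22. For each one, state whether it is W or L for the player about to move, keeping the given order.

Classify positions by backward induction: terminal positions (no move available) are L. From any other position, the mover wins iff some move reaches an L.
n=0: no move → L
n=1: no move → L
n=2: no move → L
n=3: reaches L-position 0 → W
n=4: reaches L-position 1 → W
n=5: reaches L-position 2 → W
n=6: only reaches 3(W), which is W → L
n=7: only reaches 4(W), which is W → L
n=8: reaches L-position 0 → W
n=9: reaches L-position 6 → W
n=10: reaches L-position 7 → W
n=11: only reaches 8(W), 3(W), all W → L
n=12: only reaches 9(W), 4(W), all W → L
n=13: only reaches 10(W), 5(W), all W → L
n=14: reaches L-position 11 → W
n=15: reaches L-position 12 → W
n=16: reaches L-position 13 → W
n=17: only reaches 14(W), 9(W), all W → L
n=18: only reaches 15(W), 10(W), all W → L
n=19: reaches L-position 11 → W
n=20: reaches L-position 17 → W
n=21: reaches L-position 18 → W
n=22: only reaches 19(W), 14(W), all W → L
n=23: only reaches 20(W), 15(W), all W → L
n=24: only reaches 21(W), 16(W), all W → L
n=25: reaches L-position 22 → W
n=26: reaches L-position 23 → W
n=27: reaches L-position 24 → W
n=28: only reaches 25(W), 20(W), all W → L
n=29: only reaches 26(W), 21(W), all W → L
n=30: reaches L-position 22 → W

30: W, 10: W, 22: L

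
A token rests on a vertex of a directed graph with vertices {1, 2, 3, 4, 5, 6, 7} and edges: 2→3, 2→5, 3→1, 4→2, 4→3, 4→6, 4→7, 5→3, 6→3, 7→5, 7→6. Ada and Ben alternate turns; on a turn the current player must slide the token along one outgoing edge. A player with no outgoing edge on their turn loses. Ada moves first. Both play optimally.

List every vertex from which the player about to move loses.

1, 5, 6

Work bottom-up. With no move the player to move loses. Otherwise the position is W if at least one move leads to an L position for the opponent, and L if every move leads to a W.
Every edge goes from a vertex to one that appears earlier in the order 1, 3, 5, 6, 7, 2, 4, so processing vertices in that order labels each vertex after all of its successors.
1: no outgoing edge → L
3: W (go to 1, an L position)
5: L (sole option 3(W) is W)
6: L (sole option 3(W) is W)
7: W (go to 6, an L position)
2: W (go to 5, an L position)
4: W (go to 6, an L position)
Reading off the rows marked L gives the requested list; there are 3 such vertices.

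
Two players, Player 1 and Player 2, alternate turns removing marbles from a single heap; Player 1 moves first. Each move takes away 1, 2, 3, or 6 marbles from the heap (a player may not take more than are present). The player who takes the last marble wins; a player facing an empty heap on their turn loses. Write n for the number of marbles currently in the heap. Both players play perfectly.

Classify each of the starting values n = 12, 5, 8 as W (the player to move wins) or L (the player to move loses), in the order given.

12: L, 5: W, 8: L

Label each position W (a win for the player to move) or L (a loss). A position with no legal move is L; any other position is W exactly when some move reaches an L, and L when every move reaches a W.
n=0: no move → L
n=1: can move to 0, which is L ⇒ W
n=2: can move to 0, which is L ⇒ W
n=3: can move to 0, which is L ⇒ W
n=4: moves to 3(W), 2(W), 1(W); every one is W ⇒ L
n=5: can move to 4, which is L ⇒ W
n=6: can move to 4, which is L ⇒ W
n=7: can move to 4, which is L ⇒ W
n=8: moves to 7(W), 6(W), 5(W), 2(W); every one is W ⇒ L
n=9: can move to 8, which is L ⇒ W
n=10: can move to 8, which is L ⇒ W
n=11: can move to 8, which is L ⇒ W
n=12: moves to 11(W), 10(W), 9(W), 6(W); every one is W ⇒ L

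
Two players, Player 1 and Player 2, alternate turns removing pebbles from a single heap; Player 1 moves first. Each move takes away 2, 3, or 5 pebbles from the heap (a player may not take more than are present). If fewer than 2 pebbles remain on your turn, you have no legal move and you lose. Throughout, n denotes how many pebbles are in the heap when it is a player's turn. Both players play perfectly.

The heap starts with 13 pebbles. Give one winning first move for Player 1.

Use the standard recursion: the mover loses at a terminal position; elsewhere, the mover wins exactly when some move hands the opponent an L position.
n=0: no move → L
n=1: no move → L
n=2: →0(L), so W
n=3: →1(L), so W
n=4: →1(L), so W
n=5: →0(L), so W
n=6: →1(L), so W
n=7: →5(W), 4(W), 2(W) — all W, so L
n=8: →6(W), 5(W), 3(W) — all W, so L
n=9: →7(L), so W
n=10: →8(L), so W
n=11: →8(L), so W
n=12: →7(L), so W
n=13: →8(L), so W
From 13, the L positions reachable in one move are: 8.

Remove 5, leaving 8.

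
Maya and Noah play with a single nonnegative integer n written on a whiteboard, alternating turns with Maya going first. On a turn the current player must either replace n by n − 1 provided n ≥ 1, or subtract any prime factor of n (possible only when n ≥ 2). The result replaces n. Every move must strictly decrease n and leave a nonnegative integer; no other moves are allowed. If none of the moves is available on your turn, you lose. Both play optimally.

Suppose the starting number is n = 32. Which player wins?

Noah wins.

Build the W/L table. Terminal = L. A non-terminal position is W if it has a move to some L; otherwise it is L.
n=0: no move → L
n=1: →0(L), so W
n=2: →0(L), so W
n=3: →0(L), so W
n=4: →2(W), 3(W) — all W, so L
n=5: →0(L), so W
n=6: →4(L), so W
n=7: →0(L), so W
n=8: →6(W), 7(W) — all W, so L
n=9: →8(L), so W
n=10: →8(L), so W
n=11: →0(L), so W
n=12: →9(W), 10(W), 11(W) — all W, so L
n=13: →0(L), so W
n=14: →12(L), so W
n=15: →12(L), so W
n=16: →14(W), 15(W) — all W, so L
n=17: →0(L), so W
n=18: →16(L), so W
n=19: →0(L), so W
n=20: →15(W), 18(W), 19(W) — all W, so L
n=21: →20(L), so W
n=22: →20(L), so W
n=23: →0(L), so W
n=24: →21(W), 22(W), 23(W) — all W, so L
n=25: →20(L), so W
n=26: →24(L), so W
n=27: →24(L), so W
n=28: →21(W), 26(W), 27(W) — all W, so L
n=29: →0(L), so W
n=30: →28(L), so W
n=31: →0(L), so W
n=32: →30(W), 31(W) — all W, so L
The starting position 32 is L: whatever Maya does, the opponent receives a W position.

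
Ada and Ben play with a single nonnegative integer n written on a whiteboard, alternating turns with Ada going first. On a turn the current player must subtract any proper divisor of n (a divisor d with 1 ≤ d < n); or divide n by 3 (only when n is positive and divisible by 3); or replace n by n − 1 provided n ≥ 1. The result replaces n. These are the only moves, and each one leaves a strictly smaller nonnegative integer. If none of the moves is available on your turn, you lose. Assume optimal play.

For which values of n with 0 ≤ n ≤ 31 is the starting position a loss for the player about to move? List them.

Work bottom-up. With no move the player to move loses. Otherwise the position is W if at least one move leads to an L position for the opponent, and L if every move leads to a W.
n=0: no move → L
n=1: reaches L-position 0 → W
n=2: only reaches 1(W), which is W → L
n=3: reaches L-position 2 → W
n=4: reaches L-position 2 → W
n=5: only reaches 4(W), which is W → L
n=6: reaches L-position 2 → W
n=7: only reaches 6(W), which is W → L
n=8: reaches L-position 7 → W
n=9: only reaches 3(W), 6(W), 8(W), all W → L
n=10: reaches L-position 5 → W
n=11: only reaches 10(W), which is W → L
n=12: reaches L-position 9 → W
n=13: only reaches 12(W), which is W → L
n=14: reaches L-position 7 → W
n=15: reaches L-position 5 → W
n=16: only reaches 8(W), 12(W), 14(W), 15(W), all W → L
n=17: reaches L-position 16 → W
n=18: reaches L-position 9 → W
n=19: only reaches 18(W), which is W → L
n=20: reaches L-position 16 → W
n=21: reaches L-position 7 → W
n=22: reaches L-position 11 → W
n=23: only reaches 22(W), which is W → L
n=24: reaches L-position 16 → W
n=25: only reaches 20(W), 24(W), all W → L
n=26: reaches L-position 13 → W
n=27: reaches L-position 9 → W
n=28: only reaches 14(W), 21(W), 24(W), 26(W), 27(W), all W → L
n=29: reaches L-position 28 → W
n=30: reaches L-position 25 → W
n=31: only reaches 30(W), which is W → L
Reading off the rows marked L gives the requested list; there are 13 such values of n.

0, 2, 5, 7, 9, 11, 13, 16, 19, 23, 25, 28, 31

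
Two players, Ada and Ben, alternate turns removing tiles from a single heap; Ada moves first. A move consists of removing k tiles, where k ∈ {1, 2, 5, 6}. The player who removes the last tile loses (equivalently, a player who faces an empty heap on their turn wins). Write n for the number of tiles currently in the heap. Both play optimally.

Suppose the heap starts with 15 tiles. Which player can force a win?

Label each position W (a win for the player to move) or L (a loss). A position with no legal move is W; any other position is W exactly when some move reaches an L, and L when every move reaches a W.
n=0: no move; the opponent has just taken the last tile and therefore loses → W
n=1: only reaches 0(W), which is W → L
n=2: reaches L-position 1 → W
n=3: reaches L-position 1 → W
n=4: only reaches 3(W), 2(W), all W → L
n=5: reaches L-position 4 → W
n=6: reaches L-position 4 → W
n=7: reaches L-position 1 → W
n=8: only reaches 7(W), 6(W), 3(W), 2(W), all W → L
n=9: reaches L-position 8 → W
n=10: reaches L-position 8 → W
n=11: only reaches 10(W), 9(W), 6(W), 5(W), all W → L
n=12: reaches L-position 11 → W
n=13: reaches L-position 11 → W
n=14: reaches L-position 8 → W
n=15: only reaches 14(W), 13(W), 10(W), 9(W), all W → L
Every move from 15 reaches a W position, so the mover loses.

Ben wins.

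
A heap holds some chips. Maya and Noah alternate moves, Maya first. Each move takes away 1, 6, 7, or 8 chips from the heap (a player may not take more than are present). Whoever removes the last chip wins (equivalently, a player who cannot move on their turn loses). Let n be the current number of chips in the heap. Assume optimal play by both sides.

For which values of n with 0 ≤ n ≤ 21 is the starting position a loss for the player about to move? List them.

0, 2, 4, 13, 15, 17

Work bottom-up. With no move the player to move loses. Otherwise the position is W if at least one move leads to an L position for the opponent, and L if every move leads to a W.
n=0: no move → L
n=1: reaches L-position 0 → W
n=2: only reaches 1(W), which is W → L
n=3: reaches L-position 2 → W
n=4: only reaches 3(W), which is W → L
n=5: reaches L-position 4 → W
n=6: reaches L-position 0 → W
n=7: reaches L-position 0 → W
n=8: reaches L-position 2 → W
n=9: reaches L-position 2 → W
n=10: reaches L-position 4 → W
n=11: reaches L-position 4 → W
n=12: reaches L-position 4 → W
n=13: only reaches 12(W), 7(W), 6(W), 5(W), all W → L
n=14: reaches L-position 13 → W
n=15: only reaches 14(W), 9(W), 8(W), 7(W), all W → L
n=16: reaches L-position 15 → W
n=17: only reaches 16(W), 11(W), 10(W), 9(W), all W → L
n=18: reaches L-position 17 → W
n=19: reaches L-position 13 → W
n=20: reaches L-position 13 → W
n=21: reaches L-position 15 → W
Reading off the rows marked L gives the requested list; there are 6 such values of n.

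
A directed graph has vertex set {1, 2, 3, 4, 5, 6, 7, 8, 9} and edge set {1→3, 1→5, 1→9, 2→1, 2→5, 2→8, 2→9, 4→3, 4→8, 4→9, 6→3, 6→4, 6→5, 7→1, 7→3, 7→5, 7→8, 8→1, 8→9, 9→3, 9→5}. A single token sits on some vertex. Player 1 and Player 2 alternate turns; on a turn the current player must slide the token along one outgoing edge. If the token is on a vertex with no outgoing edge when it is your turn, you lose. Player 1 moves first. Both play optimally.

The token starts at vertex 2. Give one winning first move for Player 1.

Move to 8.

Classify positions by backward induction: terminal positions (no move available) are L. From any other position, the mover wins iff some move reaches an L.
Every edge goes from a vertex to one that appears earlier in the order 3, 5, 9, 1, 8, 2, 4, 7, 6, so processing vertices in that order labels each vertex after all of its successors.
3: no outgoing edge → L
5: no outgoing edge → L
9: W (go to 5, an L position)
1: W (go to 5, an L position)
8: L (options 1(W), 9(W) are all W)
2: W (go to 8, an L position)
4: W (go to 8, an L position)
7: W (go to 8, an L position)
6: W (go to 5, an L position)
From 2, the L positions reachable in one move are: 8, 5. Any move reaching one of these is winning.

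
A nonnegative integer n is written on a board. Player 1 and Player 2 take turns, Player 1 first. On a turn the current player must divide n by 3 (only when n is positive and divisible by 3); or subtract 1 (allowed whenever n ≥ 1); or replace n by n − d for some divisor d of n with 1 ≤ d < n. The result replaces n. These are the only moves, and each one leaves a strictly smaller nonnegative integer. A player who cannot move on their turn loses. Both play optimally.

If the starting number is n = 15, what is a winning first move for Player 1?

Move to 5.

Compute win/loss labels from the base case upward. A position with no move is L. Any other position is W if it can reach an L in one move, else L.
n=0: no move → L
n=1: →0(L), so W
n=2: →1(W) only, which is W, so L
n=3: →2(L), so W
n=4: →2(L), so W
n=5: →4(W) only, which is W, so L
n=6: →2(L), so W
n=7: →6(W) only, which is W, so L
n=8: →7(L), so W
n=9: →3(W), 6(W), 8(W) — all W, so L
n=10: →5(L), so W
n=11: →10(W) only, which is W, so L
n=12: →9(L), so W
n=13: →12(W) only, which is W, so L
n=14: →7(L), so W
n=15: →5(L), so W
From 15, the L positions reachable in one move are: 5.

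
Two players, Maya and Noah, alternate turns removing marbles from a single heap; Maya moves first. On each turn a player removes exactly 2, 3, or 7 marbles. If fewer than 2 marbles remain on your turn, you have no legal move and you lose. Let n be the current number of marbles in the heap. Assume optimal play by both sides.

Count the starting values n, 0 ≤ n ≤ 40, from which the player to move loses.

Use the standard recursion: the mover loses at a terminal position; elsewhere, the mover wins exactly when some move hands the opponent an L position.
n=0: no move → L
n=1: no move → L
n=2: reaches L-position 0 → W
n=3: reaches L-position 1 → W
n=4: reaches L-position 1 → W
n=5: only reaches 3(W), 2(W), all W → L
n=6: only reaches 4(W), 3(W), all W → L
n=7: reaches L-position 5 → W
n=8: reaches L-position 6 → W
n=9: reaches L-position 6 → W
n=10: only reaches 8(W), 7(W), 3(W), all W → L
n=11: only reaches 9(W), 8(W), 4(W), all W → L
n=12: reaches L-position 10 → W
n=13: reaches L-position 11 → W
n=14: reaches L-position 11 → W
n=15: only reaches 13(W), 12(W), 8(W), all W → L
n=16: only reaches 14(W), 13(W), 9(W), all W → L
n=17: reaches L-position 15 → W
n=18: reaches L-position 16 → W
n=19: reaches L-position 16 → W
n=20: only reaches 18(W), 17(W), 13(W), all W → L
n=21: only reaches 19(W), 18(W), 14(W), all W → L
n=22: reaches L-position 20 → W
n=23: reaches L-position 21 → W
n=24: reaches L-position 21 → W
n=25: only reaches 23(W), 22(W), 18(W), all W → L
n=26: only reaches 24(W), 23(W), 19(W), all W → L
n=27: reaches L-position 25 → W
n=28: reaches L-position 26 → W
n=29: reaches L-position 26 → W
n=30: only reaches 28(W), 27(W), 23(W), all W → L
n=31: only reaches 29(W), 28(W), 24(W), all W → L
n=32: reaches L-position 30 → W
n=33: reaches L-position 31 → W
n=34: reaches L-position 31 → W
n=35: only reaches 33(W), 32(W), 28(W), all W → L
n=36: only reaches 34(W), 33(W), 29(W), all W → L
n=37: reaches L-position 35 → W
n=38: reaches L-position 36 → W
n=39: reaches L-position 36 → W
n=40: only reaches 38(W), 37(W), 33(W), all W → L
L entries with 0 ≤ n ≤ 40: n = 0, 1, 5, 6, 10, 11, 15, 16, 20, 21, 25, 26, 30, 31, 35, 36, 40; that makes 17.

17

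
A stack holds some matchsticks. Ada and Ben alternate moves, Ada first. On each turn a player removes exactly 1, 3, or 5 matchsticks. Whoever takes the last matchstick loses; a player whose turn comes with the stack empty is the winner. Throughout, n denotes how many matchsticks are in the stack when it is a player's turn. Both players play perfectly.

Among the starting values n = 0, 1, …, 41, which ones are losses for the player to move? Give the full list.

1, 3, 5, 7, 9, 11, 13, 15, 17, 19, 21, 23, 25, 27, 29, 31, 33, 35, 37, 39, 41

Compute win/loss labels from the base case upward. A position with no move is W. Any other position is W if it can reach an L in one move, else L.
n=0: no move; the opponent has just taken the last matchstick and therefore loses → W
n=1: L (sole option 0(W) is W)
n=2: W (go to 1, an L position)
n=3: L (options 2(W), 0(W) are all W)
n=4: W (go to 3, an L position)
n=5: L (options 4(W), 2(W), 0(W) are all W)
n=6: W (go to 5, an L position)
n=7: L (options 6(W), 4(W), 2(W) are all W)
n=8: W (go to 7, an L position)
n=9: L (options 8(W), 6(W), 4(W) are all W)
n=10: W (go to 9, an L position)
n=11: L (options 10(W), 8(W), 6(W) are all W)
n=12: W (go to 11, an L position)
n=13: L (options 12(W), 10(W), 8(W) are all W)
n=14: W (go to 13, an L position)
n=15: L (options 14(W), 12(W), 10(W) are all W)
n=16: W (go to 15, an L position)
n=17: L (options 16(W), 14(W), 12(W) are all W)
n=18: W (go to 17, an L position)
n=19: L (options 18(W), 16(W), 14(W) are all W)
n=20: W (go to 19, an L position)
n=21: L (options 20(W), 18(W), 16(W) are all W)
n=22: W (go to 21, an L position)
n=23: L (options 22(W), 20(W), 18(W) are all W)
n=24: W (go to 23, an L position)
n=25: L (options 24(W), 22(W), 20(W) are all W)
n=26: W (go to 25, an L position)
n=27: L (options 26(W), 24(W), 22(W) are all W)
n=28: W (go to 27, an L position)
n=29: L (options 28(W), 26(W), 24(W) are all W)
n=30: W (go to 29, an L position)
n=31: L (options 30(W), 28(W), 26(W) are all W)
n=32: W (go to 31, an L position)
n=33: L (options 32(W), 30(W), 28(W) are all W)
n=34: W (go to 33, an L position)
n=35: L (options 34(W), 32(W), 30(W) are all W)
n=36: W (go to 35, an L position)
n=37: L (options 36(W), 34(W), 32(W) are all W)
n=38: W (go to 37, an L position)
n=39: L (options 38(W), 36(W), 34(W) are all W)
n=40: W (go to 39, an L position)
n=41: L (options 40(W), 38(W), 36(W) are all W)
Reading off the rows marked L gives the requested list; there are 21 such values of n.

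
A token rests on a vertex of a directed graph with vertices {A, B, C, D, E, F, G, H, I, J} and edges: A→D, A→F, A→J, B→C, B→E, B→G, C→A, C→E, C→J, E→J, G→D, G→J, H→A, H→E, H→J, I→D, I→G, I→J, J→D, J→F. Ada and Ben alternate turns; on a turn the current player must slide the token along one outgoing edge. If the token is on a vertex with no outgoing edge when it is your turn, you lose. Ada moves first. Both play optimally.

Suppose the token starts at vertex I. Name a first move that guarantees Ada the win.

Move to D.

Positions with no move are L. A position that does have a move is losing for the player to move precisely when every available move leads to a winning position for the opponent. Fill in the labels:
Every edge goes from a vertex to one that appears earlier in the order D, F, J, G, I, A, E, H, C, B, so processing vertices in that order labels each vertex after all of its successors.
D: no outgoing edge → L
F: no outgoing edge → L
J: →F(L), so W
G: →D(L), so W
I: →D(L), so W
A: →F(L), so W
E: →J(W) only, which is W, so L
H: →E(L), so W
C: →E(L), so W
B: →E(L), so W
From I, the L positions reachable in one move are: D.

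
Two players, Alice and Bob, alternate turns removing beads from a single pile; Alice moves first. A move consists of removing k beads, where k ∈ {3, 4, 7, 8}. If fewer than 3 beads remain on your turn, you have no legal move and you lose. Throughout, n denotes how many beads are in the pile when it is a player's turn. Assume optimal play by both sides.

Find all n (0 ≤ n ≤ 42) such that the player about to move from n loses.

Compute win/loss labels from the base case upward. A position with no move is L. Any other position is W if it can reach an L in one move, else L.
n=0: no move → L
n=1: no move → L
n=2: no move → L
n=3: W (go to 0, an L position)
n=4: W (go to 1, an L position)
n=5: W (go to 2, an L position)
n=6: W (go to 2, an L position)
n=7: W (go to 0, an L position)
n=8: W (go to 1, an L position)
n=9: W (go to 2, an L position)
n=10: W (go to 2, an L position)
n=11: L (options 8(W), 7(W), 4(W), 3(W) are all W)
n=12: L (options 9(W), 8(W), 5(W), 4(W) are all W)
n=13: L (options 10(W), 9(W), 6(W), 5(W) are all W)
n=14: W (go to 11, an L position)
n=15: W (go to 12, an L position)
n=16: W (go to 13, an L position)
n=17: W (go to 13, an L position)
n=18: W (go to 11, an L position)
n=19: W (go to 12, an L position)
n=20: W (go to 13, an L position)
n=21: W (go to 13, an L position)
n=22: L (options 19(W), 18(W), 15(W), 14(W) are all W)
n=23: L (options 20(W), 19(W), 16(W), 15(W) are all W)
n=24: L (options 21(W), 20(W), 17(W), 16(W) are all W)
n=25: W (go to 22, an L position)
n=26: W (go to 23, an L position)
n=27: W (go to 24, an L position)
n=28: W (go to 24, an L position)
n=29: W (go to 22, an L position)
n=30: W (go to 23, an L position)
n=31: W (go to 24, an L position)
n=32: W (go to 24, an L position)
n=33: L (options 30(W), 29(W), 26(W), 25(W) are all W)
n=34: L (options 31(W), 30(W), 27(W), 26(W) are all W)
n=35: L (options 32(W), 31(W), 28(W), 27(W) are all W)
n=36: W (go to 33, an L position)
n=37: W (go to 34, an L position)
n=38: W (go to 35, an L position)
n=39: W (go to 35, an L position)
n=40: W (go to 33, an L position)
n=41: W (go to 34, an L position)
n=42: W (go to 35, an L position)
Reading off the rows marked L gives the requested list; there are 12 such values of n.

0, 1, 2, 11, 12, 13, 22, 23, 24, 33, 34, 35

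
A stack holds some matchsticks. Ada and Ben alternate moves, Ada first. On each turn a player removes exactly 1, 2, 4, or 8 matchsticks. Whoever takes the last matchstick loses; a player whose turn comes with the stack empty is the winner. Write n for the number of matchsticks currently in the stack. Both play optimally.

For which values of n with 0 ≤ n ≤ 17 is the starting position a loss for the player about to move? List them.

1, 4, 7, 10, 13, 16

Positions with no move are W. A position that does have a move is losing for the player to move precisely when every available move leads to a winning position for the opponent. Fill in the labels:
n=0: no move; the opponent has just taken the last matchstick and therefore loses → W
n=1: L (sole option 0(W) is W)
n=2: W (go to 1, an L position)
n=3: W (go to 1, an L position)
n=4: L (options 3(W), 2(W), 0(W) are all W)
n=5: W (go to 4, an L position)
n=6: W (go to 4, an L position)
n=7: L (options 6(W), 5(W), 3(W) are all W)
n=8: W (go to 7, an L position)
n=9: W (go to 7, an L position)
n=10: L (options 9(W), 8(W), 6(W), 2(W) are all W)
n=11: W (go to 10, an L position)
n=12: W (go to 10, an L position)
n=13: L (options 12(W), 11(W), 9(W), 5(W) are all W)
n=14: W (go to 13, an L position)
n=15: W (go to 13, an L position)
n=16: L (options 15(W), 14(W), 12(W), 8(W) are all W)
n=17: W (go to 16, an L position)
The losing starting values of n are exactly the entries labelled L in this table (6 of them).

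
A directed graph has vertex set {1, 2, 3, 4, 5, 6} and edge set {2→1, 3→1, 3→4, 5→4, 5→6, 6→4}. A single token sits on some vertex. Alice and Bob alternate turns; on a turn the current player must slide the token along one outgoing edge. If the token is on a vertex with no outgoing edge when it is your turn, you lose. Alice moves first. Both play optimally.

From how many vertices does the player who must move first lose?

2

Work bottom-up. With no move the player to move loses. Otherwise the position is W if at least one move leads to an L position for the opponent, and L if every move leads to a W.
Every edge goes from a vertex to one that appears earlier in the order 4, 1, 3, 2, 6, 5, so processing vertices in that order labels each vertex after all of its successors.
4: no outgoing edge → L
1: no outgoing edge → L
3: reaches L-position 1 → W
2: reaches L-position 1 → W
6: reaches L-position 4 → W
5: reaches L-position 4 → W
The L vertices are 1, 4; that is 2 in all.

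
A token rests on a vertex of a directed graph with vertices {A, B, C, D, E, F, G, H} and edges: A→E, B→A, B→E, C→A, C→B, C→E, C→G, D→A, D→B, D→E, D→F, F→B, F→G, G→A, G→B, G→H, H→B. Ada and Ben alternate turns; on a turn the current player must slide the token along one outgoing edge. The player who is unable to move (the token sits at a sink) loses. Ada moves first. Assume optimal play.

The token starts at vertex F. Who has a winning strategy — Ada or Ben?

Ben wins.

Build the W/L table. Terminal = L. A non-terminal position is W if it has a move to some L; otherwise it is L.
Every edge goes from a vertex to one that appears earlier in the order E, A, B, H, G, C, F, D, so processing vertices in that order labels each vertex after all of its successors.
E: no outgoing edge → L
A: W (go to E, an L position)
B: W (go to E, an L position)
H: L (sole option B(W) is W)
G: W (go to H, an L position)
C: W (go to E, an L position)
F: L (options G(W), B(W) are all W)
D: W (go to F, an L position)
Every move from F reaches a W position, so the mover loses.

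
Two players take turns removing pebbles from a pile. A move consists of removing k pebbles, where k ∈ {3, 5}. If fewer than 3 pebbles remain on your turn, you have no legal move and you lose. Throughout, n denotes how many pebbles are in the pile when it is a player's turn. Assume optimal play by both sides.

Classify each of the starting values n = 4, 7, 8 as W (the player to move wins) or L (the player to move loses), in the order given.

Classify positions by backward induction: terminal positions (no move available) are L. From any other position, the mover wins iff some move reaches an L.
n=0: no move → L
n=1: no move → L
n=2: no move → L
n=3: reaches L-position 0 → W
n=4: reaches L-position 1 → W
n=5: reaches L-position 2 → W
n=6: reaches L-position 1 → W
n=7: reaches L-position 2 → W
n=8: only reaches 5(W), 3(W), all W → L

4: W, 7: W, 8: L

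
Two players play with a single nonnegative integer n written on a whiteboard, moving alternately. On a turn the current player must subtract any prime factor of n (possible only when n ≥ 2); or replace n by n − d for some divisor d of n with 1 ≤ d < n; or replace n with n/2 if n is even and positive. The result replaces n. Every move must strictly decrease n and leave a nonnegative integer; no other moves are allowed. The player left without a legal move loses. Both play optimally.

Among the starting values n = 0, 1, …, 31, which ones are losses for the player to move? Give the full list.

0, 1, 4, 9, 14, 20, 26

Work bottom-up. With no move the player to move loses. Otherwise the position is W if at least one move leads to an L position for the opponent, and L if every move leads to a W.
n=0: no move → L
n=1: no move → L
n=2: can move to 0, which is L ⇒ W
n=3: can move to 0, which is L ⇒ W
n=4: moves to 2(W), 3(W); every one is W ⇒ L
n=5: can move to 0, which is L ⇒ W
n=6: can move to 4, which is L ⇒ W
n=7: can move to 0, which is L ⇒ W
n=8: can move to 4, which is L ⇒ W
n=9: moves to 6(W), 8(W); every one is W ⇒ L
n=10: can move to 9, which is L ⇒ W
n=11: can move to 0, which is L ⇒ W
n=12: can move to 9, which is L ⇒ W
n=13: can move to 0, which is L ⇒ W
n=14: moves to 7(W), 12(W), 13(W); every one is W ⇒ L
n=15: can move to 14, which is L ⇒ W
n=16: can move to 14, which is L ⇒ W
n=17: can move to 0, which is L ⇒ W
n=18: can move to 9, which is L ⇒ W
n=19: can move to 0, which is L ⇒ W
n=20: moves to 10(W), 15(W), 16(W), 18(W), 19(W); every one is W ⇒ L
n=21: can move to 14, which is L ⇒ W
n=22: can move to 20, which is L ⇒ W
n=23: can move to 0, which is L ⇒ W
n=24: can move to 20, which is L ⇒ W
n=25: can move to 20, which is L ⇒ W
n=26: moves to 13(W), 24(W), 25(W); every one is W ⇒ L
n=27: can move to 26, which is L ⇒ W
n=28: can move to 14, which is L ⇒ W
n=29: can move to 0, which is L ⇒ W
n=30: can move to 20, which is L ⇒ W
n=31: can move to 0, which is L ⇒ W
Reading off the rows marked L gives the requested list; there are 7 such values of n.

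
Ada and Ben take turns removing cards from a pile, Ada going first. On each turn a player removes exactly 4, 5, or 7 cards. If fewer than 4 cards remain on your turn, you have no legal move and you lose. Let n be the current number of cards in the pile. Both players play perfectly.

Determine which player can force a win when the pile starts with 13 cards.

Ben wins.

Use the standard recursion: the mover loses at a terminal position; elsewhere, the mover wins exactly when some move hands the opponent an L position.
n=0: no move → L
n=1: no move → L
n=2: no move → L
n=3: no move → L
n=4: →0(L), so W
n=5: →1(L), so W
n=6: →2(L), so W
n=7: →3(L), so W
n=8: →3(L), so W
n=9: →2(L), so W
n=10: →3(L), so W
n=11: →7(W), 6(W), 4(W) — all W, so L
n=12: →8(W), 7(W), 5(W) — all W, so L
n=13: →9(W), 8(W), 6(W) — all W, so L
Every move from 13 reaches a W position, so the mover loses.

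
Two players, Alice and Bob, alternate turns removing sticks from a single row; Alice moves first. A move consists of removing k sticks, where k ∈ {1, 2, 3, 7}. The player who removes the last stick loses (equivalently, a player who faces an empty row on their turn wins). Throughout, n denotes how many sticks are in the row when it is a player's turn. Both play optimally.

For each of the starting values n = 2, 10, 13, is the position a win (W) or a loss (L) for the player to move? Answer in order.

Classify positions by backward induction: terminal positions (no move available) are W. From any other position, the mover wins iff some move reaches an L.
n=0: no move; the opponent has just taken the last stick and therefore loses → W
n=1: →0(W) only, which is W, so L
n=2: →1(L), so W
n=3: →1(L), so W
n=4: →1(L), so W
n=5: →4(W), 3(W), 2(W) — all W, so L
n=6: →5(L), so W
n=7: →5(L), so W
n=8: →5(L), so W
n=9: →8(W), 7(W), 6(W), 2(W) — all W, so L
n=10: →9(L), so W
n=11: →9(L), so W
n=12: →9(L), so W
n=13: →12(W), 11(W), 10(W), 6(W) — all W, so L

2: W, 10: W, 13: L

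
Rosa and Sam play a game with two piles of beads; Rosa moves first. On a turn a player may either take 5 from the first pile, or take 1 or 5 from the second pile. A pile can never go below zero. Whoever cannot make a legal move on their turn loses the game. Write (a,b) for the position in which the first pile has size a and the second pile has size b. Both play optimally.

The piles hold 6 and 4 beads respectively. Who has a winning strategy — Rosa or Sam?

Build the W/L table. Terminal = L. A non-terminal position is W if it has a move to some L; otherwise it is L.
No move ever increases a pile, so every position that can arise here has a ≤ 6 and b ≤ 4; it is enough to label the cells with 0 ≤ a ≤ 6 and 0 ≤ b ≤ 4.
Every move lowers a or b (never raises either), so fill the grid row by row in increasing a, and left to right within a row: each cell's successors are then already labelled.
      b=0  b=1  b=2  b=3  b=4
a=0:    L    W    L    W    L
a=1:    L    W    L    W    L
a=2:    L    W    L    W    L
a=3:    L    W    L    W    L
a=4:    L    W    L    W    L
a=5:    W    L    W    L    W
a=6:    W    L    W    L    W
Cells with no legal move (terminal, hence L): (0,0), (1,0), (2,0), (3,0), (4,0).
The remaining L cells, each justified by listing all of its moves:
(0,2): →(0,1)(W) only, which is W, so L
(0,4): →(0,3)(W) only, which is W, so L
(1,2): →(1,1)(W) only, which is W, so L
(1,4): →(1,3)(W) only, which is W, so L
(2,2): →(2,1)(W) only, which is W, so L
(2,4): →(2,3)(W) only, which is W, so L
(3,2): →(3,1)(W) only, which is W, so L
(3,4): →(3,3)(W) only, which is W, so L
(4,2): →(4,1)(W) only, which is W, so L
(4,4): →(4,3)(W) only, which is W, so L
(5,1): →(0,1)(W), (5,0)(W) — all W, so L
(5,3): →(0,3)(W), (5,2)(W) — all W, so L
(6,1): →(1,1)(W), (6,0)(W) — all W, so L
(6,3): →(1,3)(W), (6,2)(W) — all W, so L
Every other cell has at least one move into one of the L cells above, so it is W.
The starting position (6,4) is W: Rosa should move to (1,4), handing over an L position.

Rosa wins.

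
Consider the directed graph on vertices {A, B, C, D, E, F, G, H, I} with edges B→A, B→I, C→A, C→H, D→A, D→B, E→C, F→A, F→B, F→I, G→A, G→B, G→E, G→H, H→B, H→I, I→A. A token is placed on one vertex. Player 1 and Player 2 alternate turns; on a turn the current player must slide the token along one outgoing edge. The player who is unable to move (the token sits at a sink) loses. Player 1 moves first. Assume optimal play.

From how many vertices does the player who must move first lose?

Compute win/loss labels from the base case upward. A position with no move is L. Any other position is W if it can reach an L in one move, else L.
Every edge goes from a vertex to one that appears earlier in the order A, I, B, H, C, D, F, E, G, so processing vertices in that order labels each vertex after all of its successors.
A: no outgoing edge → L
I: W (go to A, an L position)
B: W (go to A, an L position)
H: L (options B(W), I(W) are all W)
C: W (go to H, an L position)
D: W (go to A, an L position)
F: W (go to A, an L position)
E: L (sole option C(W) is W)
G: W (go to E, an L position)
The L vertices are A, E, H; that is 3 in all.

3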